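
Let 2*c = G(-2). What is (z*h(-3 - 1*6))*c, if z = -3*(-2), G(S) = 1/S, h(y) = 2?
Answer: -3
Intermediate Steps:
c = -¼ (c = (½)/(-2) = (½)*(-½) = -¼ ≈ -0.25000)
z = 6
(z*h(-3 - 1*6))*c = (6*2)*(-¼) = 12*(-¼) = -3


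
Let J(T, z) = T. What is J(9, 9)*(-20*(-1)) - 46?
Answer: 134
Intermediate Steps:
J(9, 9)*(-20*(-1)) - 46 = 9*(-20*(-1)) - 46 = 9*20 - 46 = 180 - 46 = 134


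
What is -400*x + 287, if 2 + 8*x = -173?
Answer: 9037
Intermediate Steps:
x = -175/8 (x = -¼ + (⅛)*(-173) = -¼ - 173/8 = -175/8 ≈ -21.875)
-400*x + 287 = -400*(-175/8) + 287 = 8750 + 287 = 9037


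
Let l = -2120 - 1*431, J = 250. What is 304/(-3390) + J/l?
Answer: -811502/4323945 ≈ -0.18768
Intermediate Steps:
l = -2551 (l = -2120 - 431 = -2551)
304/(-3390) + J/l = 304/(-3390) + 250/(-2551) = 304*(-1/3390) + 250*(-1/2551) = -152/1695 - 250/2551 = -811502/4323945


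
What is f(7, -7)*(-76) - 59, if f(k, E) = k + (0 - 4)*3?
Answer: 321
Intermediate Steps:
f(k, E) = -12 + k (f(k, E) = k - 4*3 = k - 12 = -12 + k)
f(7, -7)*(-76) - 59 = (-12 + 7)*(-76) - 59 = -5*(-76) - 59 = 380 - 59 = 321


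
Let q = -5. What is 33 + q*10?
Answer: -17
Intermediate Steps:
33 + q*10 = 33 - 5*10 = 33 - 50 = -17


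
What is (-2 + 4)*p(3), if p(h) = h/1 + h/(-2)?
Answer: 3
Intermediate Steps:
p(h) = h/2 (p(h) = h*1 + h*(-½) = h - h/2 = h/2)
(-2 + 4)*p(3) = (-2 + 4)*((½)*3) = 2*(3/2) = 3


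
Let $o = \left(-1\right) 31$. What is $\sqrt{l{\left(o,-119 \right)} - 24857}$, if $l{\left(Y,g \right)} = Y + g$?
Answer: $i \sqrt{25007} \approx 158.14 i$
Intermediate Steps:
$o = -31$
$\sqrt{l{\left(o,-119 \right)} - 24857} = \sqrt{\left(-31 - 119\right) - 24857} = \sqrt{-150 - 24857} = \sqrt{-25007} = i \sqrt{25007}$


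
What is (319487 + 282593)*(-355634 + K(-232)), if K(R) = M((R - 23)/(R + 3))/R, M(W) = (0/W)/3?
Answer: -214120118720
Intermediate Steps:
M(W) = 0 (M(W) = 0*(⅓) = 0)
K(R) = 0 (K(R) = 0/R = 0)
(319487 + 282593)*(-355634 + K(-232)) = (319487 + 282593)*(-355634 + 0) = 602080*(-355634) = -214120118720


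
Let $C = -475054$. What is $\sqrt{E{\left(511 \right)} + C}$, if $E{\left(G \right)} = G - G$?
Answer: $i \sqrt{475054} \approx 689.24 i$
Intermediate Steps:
$E{\left(G \right)} = 0$
$\sqrt{E{\left(511 \right)} + C} = \sqrt{0 - 475054} = \sqrt{-475054} = i \sqrt{475054}$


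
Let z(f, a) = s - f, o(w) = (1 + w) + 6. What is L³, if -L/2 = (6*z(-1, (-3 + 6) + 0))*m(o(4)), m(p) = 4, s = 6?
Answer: -37933056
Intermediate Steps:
o(w) = 7 + w
z(f, a) = 6 - f
L = -336 (L = -2*6*(6 - 1*(-1))*4 = -2*6*(6 + 1)*4 = -2*6*7*4 = -84*4 = -2*168 = -336)
L³ = (-336)³ = -37933056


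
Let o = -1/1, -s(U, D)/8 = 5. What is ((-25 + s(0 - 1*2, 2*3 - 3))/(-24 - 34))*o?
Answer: -65/58 ≈ -1.1207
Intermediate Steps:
s(U, D) = -40 (s(U, D) = -8*5 = -40)
o = -1 (o = -1*1 = -1)
((-25 + s(0 - 1*2, 2*3 - 3))/(-24 - 34))*o = ((-25 - 40)/(-24 - 34))*(-1) = -65/(-58)*(-1) = -65*(-1/58)*(-1) = (65/58)*(-1) = -65/58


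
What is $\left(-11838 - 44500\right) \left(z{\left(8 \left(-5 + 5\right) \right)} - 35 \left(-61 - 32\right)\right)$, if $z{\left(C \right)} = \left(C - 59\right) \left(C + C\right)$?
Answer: $-183380190$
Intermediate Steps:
$z{\left(C \right)} = 2 C \left(-59 + C\right)$ ($z{\left(C \right)} = \left(-59 + C\right) 2 C = 2 C \left(-59 + C\right)$)
$\left(-11838 - 44500\right) \left(z{\left(8 \left(-5 + 5\right) \right)} - 35 \left(-61 - 32\right)\right) = \left(-11838 - 44500\right) \left(2 \cdot 8 \left(-5 + 5\right) \left(-59 + 8 \left(-5 + 5\right)\right) - 35 \left(-61 - 32\right)\right) = - 56338 \left(2 \cdot 8 \cdot 0 \left(-59 + 8 \cdot 0\right) - -3255\right) = - 56338 \left(2 \cdot 0 \left(-59 + 0\right) + 3255\right) = - 56338 \left(2 \cdot 0 \left(-59\right) + 3255\right) = - 56338 \left(0 + 3255\right) = \left(-56338\right) 3255 = -183380190$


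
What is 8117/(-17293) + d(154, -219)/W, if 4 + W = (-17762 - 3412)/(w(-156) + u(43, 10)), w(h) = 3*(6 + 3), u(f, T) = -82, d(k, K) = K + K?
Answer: -293335994/181178761 ≈ -1.6190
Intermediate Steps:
d(k, K) = 2*K
w(h) = 27 (w(h) = 3*9 = 27)
W = 20954/55 (W = -4 + (-17762 - 3412)/(27 - 82) = -4 - 21174/(-55) = -4 - 21174*(-1/55) = -4 + 21174/55 = 20954/55 ≈ 380.98)
8117/(-17293) + d(154, -219)/W = 8117/(-17293) + (2*(-219))/(20954/55) = 8117*(-1/17293) - 438*55/20954 = -8117/17293 - 12045/10477 = -293335994/181178761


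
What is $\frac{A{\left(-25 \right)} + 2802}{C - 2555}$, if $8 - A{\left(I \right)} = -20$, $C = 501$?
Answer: $- \frac{1415}{1027} \approx -1.3778$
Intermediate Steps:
$A{\left(I \right)} = 28$ ($A{\left(I \right)} = 8 - -20 = 8 + 20 = 28$)
$\frac{A{\left(-25 \right)} + 2802}{C - 2555} = \frac{28 + 2802}{501 - 2555} = \frac{2830}{-2054} = 2830 \left(- \frac{1}{2054}\right) = - \frac{1415}{1027}$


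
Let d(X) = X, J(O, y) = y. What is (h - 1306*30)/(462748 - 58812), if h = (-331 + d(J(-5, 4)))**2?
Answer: 67749/403936 ≈ 0.16772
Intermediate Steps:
h = 106929 (h = (-331 + 4)**2 = (-327)**2 = 106929)
(h - 1306*30)/(462748 - 58812) = (106929 - 1306*30)/(462748 - 58812) = (106929 - 39180)/403936 = 67749*(1/403936) = 67749/403936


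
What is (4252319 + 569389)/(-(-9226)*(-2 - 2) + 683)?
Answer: -4821708/36221 ≈ -133.12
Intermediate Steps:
(4252319 + 569389)/(-(-9226)*(-2 - 2) + 683) = 4821708/(-(-9226)*(-4) + 683) = 4821708/(-659*56 + 683) = 4821708/(-36904 + 683) = 4821708/(-36221) = 4821708*(-1/36221) = -4821708/36221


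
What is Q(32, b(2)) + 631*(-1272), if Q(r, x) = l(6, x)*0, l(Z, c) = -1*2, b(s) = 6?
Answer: -802632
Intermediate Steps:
l(Z, c) = -2
Q(r, x) = 0 (Q(r, x) = -2*0 = 0)
Q(32, b(2)) + 631*(-1272) = 0 + 631*(-1272) = 0 - 802632 = -802632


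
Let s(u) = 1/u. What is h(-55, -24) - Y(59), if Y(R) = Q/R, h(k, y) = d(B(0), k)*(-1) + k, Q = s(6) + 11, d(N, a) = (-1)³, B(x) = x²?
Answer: -19183/354 ≈ -54.189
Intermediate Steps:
d(N, a) = -1
s(u) = 1/u
Q = 67/6 (Q = 1/6 + 11 = ⅙ + 11 = 67/6 ≈ 11.167)
h(k, y) = 1 + k (h(k, y) = -1*(-1) + k = 1 + k)
Y(R) = 67/(6*R)
h(-55, -24) - Y(59) = (1 - 55) - 67/(6*59) = -54 - 67/(6*59) = -54 - 1*67/354 = -54 - 67/354 = -19183/354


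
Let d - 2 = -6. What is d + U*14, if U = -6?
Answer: -88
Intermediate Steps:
d = -4 (d = 2 - 6 = -4)
d + U*14 = -4 - 6*14 = -4 - 84 = -88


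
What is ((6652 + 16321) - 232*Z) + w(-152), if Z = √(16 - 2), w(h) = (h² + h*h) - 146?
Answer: 69035 - 232*√14 ≈ 68167.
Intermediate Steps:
w(h) = -146 + 2*h² (w(h) = (h² + h²) - 146 = 2*h² - 146 = -146 + 2*h²)
Z = √14 ≈ 3.7417
((6652 + 16321) - 232*Z) + w(-152) = ((6652 + 16321) - 232*√14) + (-146 + 2*(-152)²) = (22973 - 232*√14) + (-146 + 2*23104) = (22973 - 232*√14) + (-146 + 46208) = (22973 - 232*√14) + 46062 = 69035 - 232*√14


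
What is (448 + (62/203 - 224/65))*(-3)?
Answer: -17609754/13195 ≈ -1334.6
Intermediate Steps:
(448 + (62/203 - 224/65))*(-3) = (448 - 41442/13195)*(-3) = (5869918/13195)*(-3) = -17609754/13195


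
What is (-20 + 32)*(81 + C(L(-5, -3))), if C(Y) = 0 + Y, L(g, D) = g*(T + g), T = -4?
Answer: 1512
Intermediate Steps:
L(g, D) = g*(-4 + g)
C(Y) = Y
(-20 + 32)*(81 + C(L(-5, -3))) = (-20 + 32)*(81 - 5*(-4 - 5)) = 12*(81 - 5*(-9)) = 12*(81 + 45) = 12*126 = 1512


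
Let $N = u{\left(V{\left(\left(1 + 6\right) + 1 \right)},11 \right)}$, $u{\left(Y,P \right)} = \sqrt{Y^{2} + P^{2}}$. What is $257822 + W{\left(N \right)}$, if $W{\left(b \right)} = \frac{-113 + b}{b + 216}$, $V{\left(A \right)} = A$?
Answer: $\frac{11981221569}{46471} + \frac{329 \sqrt{185}}{46471} \approx 2.5782 \cdot 10^{5}$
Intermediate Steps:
$u{\left(Y,P \right)} = \sqrt{P^{2} + Y^{2}}$
$N = \sqrt{185}$ ($N = \sqrt{11^{2} + \left(\left(1 + 6\right) + 1\right)^{2}} = \sqrt{121 + \left(7 + 1\right)^{2}} = \sqrt{121 + 8^{2}} = \sqrt{121 + 64} = \sqrt{185} \approx 13.601$)
$W{\left(b \right)} = \frac{-113 + b}{216 + b}$
$257822 + W{\left(N \right)} = 257822 + \frac{-113 + \sqrt{185}}{216 + \sqrt{185}}$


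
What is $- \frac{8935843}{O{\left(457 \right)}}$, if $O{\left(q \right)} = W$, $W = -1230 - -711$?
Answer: $\frac{8935843}{519} \approx 17217.0$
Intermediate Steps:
$W = -519$ ($W = -1230 + 711 = -519$)
$O{\left(q \right)} = -519$
$- \frac{8935843}{O{\left(457 \right)}} = - \frac{8935843}{-519} = \left(-8935843\right) \left(- \frac{1}{519}\right) = \frac{8935843}{519}$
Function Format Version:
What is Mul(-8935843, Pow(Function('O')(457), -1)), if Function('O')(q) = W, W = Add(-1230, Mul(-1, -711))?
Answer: Rational(8935843, 519) ≈ 17217.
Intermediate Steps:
W = -519 (W = Add(-1230, 711) = -519)
Function('O')(q) = -519
Mul(-8935843, Pow(Function('O')(457), -1)) = Mul(-8935843, Pow(-519, -1)) = Mul(-8935843, Rational(-1, 519)) = Rational(8935843, 519)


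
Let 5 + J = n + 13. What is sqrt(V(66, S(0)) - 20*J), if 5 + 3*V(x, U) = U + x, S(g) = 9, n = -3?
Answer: I*sqrt(690)/3 ≈ 8.756*I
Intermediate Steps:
J = 5 (J = -5 + (-3 + 13) = -5 + 10 = 5)
V(x, U) = -5/3 + U/3 + x/3 (V(x, U) = -5/3 + (U + x)/3 = -5/3 + (U/3 + x/3) = -5/3 + U/3 + x/3)
sqrt(V(66, S(0)) - 20*J) = sqrt((-5/3 + (1/3)*9 + (1/3)*66) - 20*5) = sqrt((-5/3 + 3 + 22) - 100) = sqrt(70/3 - 100) = sqrt(-230/3) = I*sqrt(690)/3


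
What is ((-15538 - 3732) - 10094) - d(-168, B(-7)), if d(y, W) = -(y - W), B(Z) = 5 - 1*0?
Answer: -29537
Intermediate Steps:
B(Z) = 5 (B(Z) = 5 + 0 = 5)
d(y, W) = W - y
((-15538 - 3732) - 10094) - d(-168, B(-7)) = ((-15538 - 3732) - 10094) - (5 - 1*(-168)) = (-19270 - 10094) - (5 + 168) = -29364 - 1*173 = -29364 - 173 = -29537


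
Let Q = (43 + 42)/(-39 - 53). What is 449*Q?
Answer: -38165/92 ≈ -414.84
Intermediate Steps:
Q = -85/92 (Q = 85/(-92) = 85*(-1/92) = -85/92 ≈ -0.92391)
449*Q = 449*(-85/92) = -38165/92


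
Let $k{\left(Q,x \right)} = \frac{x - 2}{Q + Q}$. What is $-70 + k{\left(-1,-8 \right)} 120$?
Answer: $530$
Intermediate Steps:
$k{\left(Q,x \right)} = \frac{-2 + x}{2 Q}$
$-70 + k{\left(-1,-8 \right)} 120 = -70 + \frac{-2 - 8}{2 \left(-1\right)} 120 = -70 + \frac{1}{2} \left(-1\right) \left(-10\right) 120 = -70 + 5 \cdot 120 = -70 + 600 = 530$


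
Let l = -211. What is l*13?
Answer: -2743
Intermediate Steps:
l*13 = -211*13 = -2743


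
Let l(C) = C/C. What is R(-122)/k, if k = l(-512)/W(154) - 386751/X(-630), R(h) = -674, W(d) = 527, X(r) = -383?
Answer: -68020417/101909080 ≈ -0.66746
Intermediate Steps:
l(C) = 1
k = 203818160/201841 (k = 1/527 - 386751/(-383) = 1*(1/527) - 386751*(-1/383) = 1/527 + 386751/383 = 203818160/201841 ≈ 1009.8)
R(-122)/k = -674/203818160/201841 = -674*201841/203818160 = -68020417/101909080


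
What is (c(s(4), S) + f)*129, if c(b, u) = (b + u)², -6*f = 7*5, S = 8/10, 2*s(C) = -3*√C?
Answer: -6407/50 ≈ -128.14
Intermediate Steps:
s(C) = -3*√C/2 (s(C) = (-3*√C)/2 = -3*√C/2)
S = ⅘ (S = 8*(⅒) = ⅘ ≈ 0.80000)
f = -35/6 (f = -7*5/6 = -⅙*35 = -35/6 ≈ -5.8333)
(c(s(4), S) + f)*129 = ((-3*√4/2 + ⅘)² - 35/6)*129 = ((-3/2*2 + ⅘)² - 35/6)*129 = ((-3 + ⅘)² - 35/6)*129 = ((-11/5)² - 35/6)*129 = (121/25 - 35/6)*129 = -149/150*129 = -6407/50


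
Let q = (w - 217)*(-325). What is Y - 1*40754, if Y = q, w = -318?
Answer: 133121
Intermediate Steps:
q = 173875 (q = (-318 - 217)*(-325) = -535*(-325) = 173875)
Y = 173875
Y - 1*40754 = 173875 - 1*40754 = 173875 - 40754 = 133121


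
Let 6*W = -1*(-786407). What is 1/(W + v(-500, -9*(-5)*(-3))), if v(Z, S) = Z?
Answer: 6/783407 ≈ 7.6588e-6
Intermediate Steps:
W = 786407/6 (W = (-1*(-786407))/6 = (⅙)*786407 = 786407/6 ≈ 1.3107e+5)
1/(W + v(-500, -9*(-5)*(-3))) = 1/(786407/6 - 500) = 1/(783407/6) = 6/783407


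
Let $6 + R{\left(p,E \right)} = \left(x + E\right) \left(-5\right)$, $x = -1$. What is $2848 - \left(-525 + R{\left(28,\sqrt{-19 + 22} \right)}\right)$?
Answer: $3374 + 5 \sqrt{3} \approx 3382.7$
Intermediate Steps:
$R{\left(p,E \right)} = -1 - 5 E$ ($R{\left(p,E \right)} = -6 + \left(-1 + E\right) \left(-5\right) = -6 - \left(-5 + 5 E\right) = -1 - 5 E$)
$2848 - \left(-525 + R{\left(28,\sqrt{-19 + 22} \right)}\right) = 2848 + \left(525 - \left(-1 - 5 \sqrt{-19 + 22}\right)\right) = 2848 + \left(525 - \left(-1 - 5 \sqrt{3}\right)\right) = 2848 + \left(525 + \left(1 + 5 \sqrt{3}\right)\right) = 2848 + \left(526 + 5 \sqrt{3}\right) = 3374 + 5 \sqrt{3}$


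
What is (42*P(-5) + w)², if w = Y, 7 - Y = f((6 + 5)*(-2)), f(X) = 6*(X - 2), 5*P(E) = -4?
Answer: 344569/25 ≈ 13783.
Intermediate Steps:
P(E) = -⅘ (P(E) = (⅕)*(-4) = -⅘)
f(X) = -12 + 6*X (f(X) = 6*(-2 + X) = -12 + 6*X)
Y = 151 (Y = 7 - (-12 + 6*((6 + 5)*(-2))) = 7 - (-12 + 6*(11*(-2))) = 7 - (-12 + 6*(-22)) = 7 - (-12 - 132) = 7 - 1*(-144) = 7 + 144 = 151)
w = 151
(42*P(-5) + w)² = (42*(-⅘) + 151)² = (-168/5 + 151)² = (587/5)² = 344569/25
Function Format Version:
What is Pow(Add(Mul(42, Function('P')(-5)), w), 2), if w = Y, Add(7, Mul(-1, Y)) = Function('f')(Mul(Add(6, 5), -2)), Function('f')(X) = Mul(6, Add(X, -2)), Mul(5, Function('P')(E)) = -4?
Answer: Rational(344569, 25) ≈ 13783.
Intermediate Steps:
Function('P')(E) = Rational(-4, 5) (Function('P')(E) = Mul(Rational(1, 5), -4) = Rational(-4, 5))
Function('f')(X) = Add(-12, Mul(6, X)) (Function('f')(X) = Mul(6, Add(-2, X)) = Add(-12, Mul(6, X)))
Y = 151 (Y = Add(7, Mul(-1, Add(-12, Mul(6, Mul(Add(6, 5), -2))))) = Add(7, Mul(-1, Add(-12, Mul(6, Mul(11, -2))))) = Add(7, Mul(-1, Add(-12, Mul(6, -22)))) = Add(7, Mul(-1, Add(-12, -132))) = Add(7, Mul(-1, -144)) = Add(7, 144) = 151)
w = 151
Pow(Add(Mul(42, Function('P')(-5)), w), 2) = Pow(Add(Mul(42, Rational(-4, 5)), 151), 2) = Pow(Add(Rational(-168, 5), 151), 2) = Pow(Rational(587, 5), 2) = Rational(344569, 25)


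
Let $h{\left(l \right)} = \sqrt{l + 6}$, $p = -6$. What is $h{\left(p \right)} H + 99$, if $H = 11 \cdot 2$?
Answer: $99$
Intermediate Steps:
$h{\left(l \right)} = \sqrt{6 + l}$
$H = 22$
$h{\left(p \right)} H + 99 = \sqrt{6 - 6} \cdot 22 + 99 = \sqrt{0} \cdot 22 + 99 = 0 \cdot 22 + 99 = 0 + 99 = 99$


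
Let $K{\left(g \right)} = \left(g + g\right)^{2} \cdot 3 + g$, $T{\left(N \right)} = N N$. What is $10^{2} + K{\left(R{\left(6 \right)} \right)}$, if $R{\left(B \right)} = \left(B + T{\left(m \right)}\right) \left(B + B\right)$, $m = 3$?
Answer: $389080$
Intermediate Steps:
$T{\left(N \right)} = N^{2}$
$R{\left(B \right)} = 2 B \left(9 + B\right)$ ($R{\left(B \right)} = \left(B + 3^{2}\right) \left(B + B\right) = \left(B + 9\right) 2 B = \left(9 + B\right) 2 B = 2 B \left(9 + B\right)$)
$K{\left(g \right)} = g + 12 g^{2}$ ($K{\left(g \right)} = \left(2 g\right)^{2} \cdot 3 + g = 4 g^{2} \cdot 3 + g = 12 g^{2} + g = g + 12 g^{2}$)
$10^{2} + K{\left(R{\left(6 \right)} \right)} = 10^{2} + 2 \cdot 6 \left(9 + 6\right) \left(1 + 12 \cdot 2 \cdot 6 \left(9 + 6\right)\right) = 100 + 2 \cdot 6 \cdot 15 \left(1 + 12 \cdot 2 \cdot 6 \cdot 15\right) = 100 + 180 \left(1 + 12 \cdot 180\right) = 100 + 180 \left(1 + 2160\right) = 100 + 180 \cdot 2161 = 100 + 388980 = 389080$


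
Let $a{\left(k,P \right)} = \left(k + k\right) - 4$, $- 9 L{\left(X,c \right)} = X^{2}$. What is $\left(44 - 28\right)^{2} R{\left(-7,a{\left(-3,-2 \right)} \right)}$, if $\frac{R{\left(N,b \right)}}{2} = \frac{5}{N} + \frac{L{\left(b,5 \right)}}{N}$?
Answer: $\frac{28160}{63} \approx 446.98$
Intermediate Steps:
$L{\left(X,c \right)} = - \frac{X^{2}}{9}$
$a{\left(k,P \right)} = -4 + 2 k$ ($a{\left(k,P \right)} = 2 k - 4 = -4 + 2 k$)
$R{\left(N,b \right)} = \frac{10}{N} - \frac{2 b^{2}}{9 N}$ ($R{\left(N,b \right)} = 2 \left(\frac{5}{N} + \frac{\left(- \frac{1}{9}\right) b^{2}}{N}\right) = 2 \left(\frac{5}{N} - \frac{b^{2}}{9 N}\right) = \frac{10}{N} - \frac{2 b^{2}}{9 N}$)
$\left(44 - 28\right)^{2} R{\left(-7,a{\left(-3,-2 \right)} \right)} = \left(44 - 28\right)^{2} \frac{2 \left(45 - \left(-4 + 2 \left(-3\right)\right)^{2}\right)}{9 \left(-7\right)} = 16^{2} \cdot \frac{2}{9} \left(- \frac{1}{7}\right) \left(45 - \left(-4 - 6\right)^{2}\right) = 256 \cdot \frac{2}{9} \left(- \frac{1}{7}\right) \left(45 - \left(-10\right)^{2}\right) = 256 \cdot \frac{2}{9} \left(- \frac{1}{7}\right) \left(45 - 100\right) = 256 \cdot \frac{2}{9} \left(- \frac{1}{7}\right) \left(-55\right) = 256 \cdot \frac{110}{63} = \frac{28160}{63}$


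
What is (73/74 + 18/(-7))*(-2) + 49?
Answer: 13512/259 ≈ 52.170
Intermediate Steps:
(73/74 + 18/(-7))*(-2) + 49 = (73*(1/74) + 18*(-⅐))*(-2) + 49 = (73/74 - 18/7)*(-2) + 49 = -821/518*(-2) + 49 = 821/259 + 49 = 13512/259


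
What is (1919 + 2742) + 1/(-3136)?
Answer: 14616895/3136 ≈ 4661.0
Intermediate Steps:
(1919 + 2742) + 1/(-3136) = 4661 - 1/3136 = 14616895/3136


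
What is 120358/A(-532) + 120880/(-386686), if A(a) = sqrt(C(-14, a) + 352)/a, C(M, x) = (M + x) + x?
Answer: -60440/193343 + 32015228*I*sqrt(6)/33 ≈ -0.3126 + 2.3764e+6*I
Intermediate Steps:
C(M, x) = M + 2*x
A(a) = sqrt(338 + 2*a)/a (A(a) = sqrt((-14 + 2*a) + 352)/a = sqrt(338 + 2*a)/a)
120358/A(-532) + 120880/(-386686) = 120358/((sqrt(338 + 2*(-532))/(-532))) + 120880/(-386686) = 120358/((-sqrt(338 - 1064)/532)) + 120880*(-1/386686) = 120358/((-11*I*sqrt(6)/532)) - 60440/193343 = 120358*(266*I*sqrt(6)/33) - 60440/193343 = 32015228*I*sqrt(6)/33 - 60440/193343 = -60440/193343 + 32015228*I*sqrt(6)/33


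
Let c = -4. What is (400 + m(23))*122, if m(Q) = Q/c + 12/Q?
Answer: 2215459/46 ≈ 48162.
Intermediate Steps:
m(Q) = 12/Q - Q/4 (m(Q) = Q/(-4) + 12/Q = Q*(-¼) + 12/Q = -Q/4 + 12/Q = 12/Q - Q/4)
(400 + m(23))*122 = (400 + (12/23 - ¼*23))*122 = (400 + (12*(1/23) - 23/4))*122 = (400 + (12/23 - 23/4))*122 = (400 - 481/92)*122 = (36319/92)*122 = 2215459/46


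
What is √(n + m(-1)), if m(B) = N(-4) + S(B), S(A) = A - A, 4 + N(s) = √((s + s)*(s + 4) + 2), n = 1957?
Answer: √(1953 + √2) ≈ 44.209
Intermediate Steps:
N(s) = -4 + √(2 + 2*s*(4 + s)) (N(s) = -4 + √((s + s)*(s + 4) + 2) = -4 + √((2*s)*(4 + s) + 2) = -4 + √(2*s*(4 + s) + 2) = -4 + √(2 + 2*s*(4 + s)))
S(A) = 0
m(B) = -4 + √2 (m(B) = (-4 + √(2 + 2*(-4)² + 8*(-4))) + 0 = (-4 + √(2 + 2*16 - 32)) + 0 = (-4 + √(2 + 32 - 32)) + 0 = (-4 + √2) + 0 = -4 + √2)
√(n + m(-1)) = √(1957 + (-4 + √2)) = √(1953 + √2)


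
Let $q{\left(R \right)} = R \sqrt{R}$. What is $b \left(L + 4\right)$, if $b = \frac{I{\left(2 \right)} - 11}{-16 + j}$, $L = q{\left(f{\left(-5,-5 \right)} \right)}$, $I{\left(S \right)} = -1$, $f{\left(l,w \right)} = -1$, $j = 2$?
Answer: $\frac{24}{7} - \frac{6 i}{7} \approx 3.4286 - 0.85714 i$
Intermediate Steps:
$q{\left(R \right)} = R^{\frac{3}{2}}$
$L = - i$ ($L = \left(-1\right)^{\frac{3}{2}} = - i \approx - 1.0 i$)
$b = \frac{6}{7}$ ($b = \frac{-1 - 11}{-16 + 2} = - \frac{12}{-14} = \left(-12\right) \left(- \frac{1}{14}\right) = \frac{6}{7} \approx 0.85714$)
$b \left(L + 4\right) = \frac{6 \left(- i + 4\right)}{7} = \frac{6 \left(4 - i\right)}{7} = \frac{24}{7} - \frac{6 i}{7}$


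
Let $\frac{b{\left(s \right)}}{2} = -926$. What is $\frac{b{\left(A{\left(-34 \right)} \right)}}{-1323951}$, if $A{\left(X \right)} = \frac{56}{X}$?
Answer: $\frac{1852}{1323951} \approx 0.0013988$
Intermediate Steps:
$b{\left(s \right)} = -1852$ ($b{\left(s \right)} = 2 \left(-926\right) = -1852$)
$\frac{b{\left(A{\left(-34 \right)} \right)}}{-1323951} = - \frac{1852}{-1323951} = \left(-1852\right) \left(- \frac{1}{1323951}\right) = \frac{1852}{1323951}$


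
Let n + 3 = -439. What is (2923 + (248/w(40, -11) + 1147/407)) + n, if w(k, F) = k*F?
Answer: 136579/55 ≈ 2483.3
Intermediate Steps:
n = -442 (n = -3 - 439 = -442)
w(k, F) = F*k
(2923 + (248/w(40, -11) + 1147/407)) + n = (2923 + (248/((-11*40)) + 1147/407)) - 442 = (2923 + (248/(-440) + 1147*(1/407))) - 442 = (2923 + (248*(-1/440) + 31/11)) - 442 = (2923 + (-31/55 + 31/11)) - 442 = (2923 + 124/55) - 442 = 160889/55 - 442 = 136579/55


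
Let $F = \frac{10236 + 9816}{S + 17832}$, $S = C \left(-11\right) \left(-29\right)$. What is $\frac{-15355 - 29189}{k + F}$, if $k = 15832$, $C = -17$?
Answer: $- \frac{138186624}{49119835} \approx -2.8133$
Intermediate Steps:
$S = -5423$ ($S = \left(-17\right) \left(-11\right) \left(-29\right) = 187 \left(-29\right) = -5423$)
$F = \frac{20052}{12409}$ ($F = \frac{10236 + 9816}{-5423 + 17832} = \frac{20052}{12409} \approx 1.6159$)
$\frac{-15355 - 29189}{k + F} = \frac{-15355 - 29189}{15832 + \frac{20052}{12409}} = - \frac{44544}{\frac{196479340}{12409}} = \left(-44544\right) \frac{12409}{196479340} = - \frac{138186624}{49119835}$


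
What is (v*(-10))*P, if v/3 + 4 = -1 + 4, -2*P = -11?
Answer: 165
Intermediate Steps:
P = 11/2 (P = -1/2*(-11) = 11/2 ≈ 5.5000)
v = -3 (v = -12 + 3*(-1 + 4) = -12 + 3*3 = -12 + 9 = -3)
(v*(-10))*P = -3*(-10)*(11/2) = 30*(11/2) = 165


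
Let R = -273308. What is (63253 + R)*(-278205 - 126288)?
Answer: 84965777115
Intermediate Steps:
(63253 + R)*(-278205 - 126288) = (63253 - 273308)*(-278205 - 126288) = -210055*(-404493) = 84965777115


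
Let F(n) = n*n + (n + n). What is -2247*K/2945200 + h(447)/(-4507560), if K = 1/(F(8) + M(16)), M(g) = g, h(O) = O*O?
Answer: -52318486389/1180059174400 ≈ -0.044335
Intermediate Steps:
h(O) = O²
F(n) = n² + 2*n
K = 1/96 (K = 1/(8*(2 + 8) + 16) = 1/(8*10 + 16) = 1/(80 + 16) = 1/96 ≈ 0.010417)
-2247*K/2945200 + h(447)/(-4507560) = -2247*1/96/2945200 + 447²/(-4507560) = -749/32*1/2945200 + 199809*(-1/4507560) = -749/94246400 - 22201/500840 = -52318486389/1180059174400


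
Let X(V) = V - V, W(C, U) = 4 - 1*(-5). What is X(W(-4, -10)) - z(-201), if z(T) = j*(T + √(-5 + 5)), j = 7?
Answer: 1407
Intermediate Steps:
W(C, U) = 9 (W(C, U) = 4 + 5 = 9)
X(V) = 0
z(T) = 7*T (z(T) = 7*(T + √(-5 + 5)) = 7*(T + √0) = 7*(T + 0) = 7*T)
X(W(-4, -10)) - z(-201) = 0 - 7*(-201) = 0 - 1*(-1407) = 0 + 1407 = 1407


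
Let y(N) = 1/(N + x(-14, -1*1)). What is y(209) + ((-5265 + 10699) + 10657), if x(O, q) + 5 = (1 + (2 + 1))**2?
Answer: 3540021/220 ≈ 16091.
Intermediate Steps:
x(O, q) = 11 (x(O, q) = -5 + (1 + (2 + 1))**2 = -5 + (1 + 3)**2 = -5 + 4**2 = -5 + 16 = 11)
y(N) = 1/(11 + N) (y(N) = 1/(N + 11) = 1/(11 + N))
y(209) + ((-5265 + 10699) + 10657) = 1/(11 + 209) + ((-5265 + 10699) + 10657) = 1/220 + (5434 + 10657) = 1/220 + 16091 = 3540021/220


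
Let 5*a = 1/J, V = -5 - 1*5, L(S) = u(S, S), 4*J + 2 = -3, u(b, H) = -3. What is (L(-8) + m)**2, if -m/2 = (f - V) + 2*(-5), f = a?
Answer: 4489/625 ≈ 7.1824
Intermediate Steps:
J = -5/4 (J = -1/2 + (1/4)*(-3) = -1/2 - 3/4 = -5/4 ≈ -1.2500)
L(S) = -3
V = -10 (V = -5 - 5 = -10)
a = -4/25 (a = 1/(5*(-5/4)) = (1/5)*(-4/5) = -4/25 ≈ -0.16000)
f = -4/25 ≈ -0.16000
m = 8/25 (m = -2*((-4/25 - 1*(-10)) + 2*(-5)) = -2*((-4/25 + 10) - 10) = -2*(246/25 - 10) = -2*(-4/25) = 8/25 ≈ 0.32000)
(L(-8) + m)**2 = (-3 + 8/25)**2 = (-67/25)**2 = 4489/625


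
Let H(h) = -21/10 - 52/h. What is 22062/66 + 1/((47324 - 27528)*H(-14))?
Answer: 587518469/1757602 ≈ 334.27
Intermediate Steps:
H(h) = -21/10 - 52/h (H(h) = -21*⅒ - 52/h = -21/10 - 52/h)
22062/66 + 1/((47324 - 27528)*H(-14)) = 22062/66 + 1/((47324 - 27528)*(-21/10 - 52/(-14))) = 22062*(1/66) + 1/(19796*(-21/10 - 52*(-1/14))) = 3677/11 + 1/(19796*(-21/10 + 26/7)) = 3677/11 + 1/(19796*(113/70)) = 3677/11 + (1/19796)*(70/113) = 3677/11 + 5/159782 = 587518469/1757602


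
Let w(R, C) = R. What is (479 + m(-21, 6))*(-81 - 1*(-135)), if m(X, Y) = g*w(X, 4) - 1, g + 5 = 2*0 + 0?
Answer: 31482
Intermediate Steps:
g = -5 (g = -5 + (2*0 + 0) = -5 + (0 + 0) = -5 + 0 = -5)
m(X, Y) = -1 - 5*X (m(X, Y) = -5*X - 1 = -1 - 5*X)
(479 + m(-21, 6))*(-81 - 1*(-135)) = (479 + (-1 - 5*(-21)))*(-81 - 1*(-135)) = (479 + (-1 + 105))*(-81 + 135) = (479 + 104)*54 = 583*54 = 31482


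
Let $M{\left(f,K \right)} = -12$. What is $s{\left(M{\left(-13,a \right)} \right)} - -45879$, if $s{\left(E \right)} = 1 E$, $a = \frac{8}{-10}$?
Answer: $45867$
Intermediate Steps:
$a = - \frac{4}{5}$ ($a = 8 \left(- \frac{1}{10}\right) = - \frac{4}{5} \approx -0.8$)
$s{\left(E \right)} = E$
$s{\left(M{\left(-13,a \right)} \right)} - -45879 = -12 - -45879 = -12 + 45879 = 45867$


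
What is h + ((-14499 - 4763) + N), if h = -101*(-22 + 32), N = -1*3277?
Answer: -23549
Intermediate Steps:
N = -3277
h = -1010 (h = -101*10 = -1010)
h + ((-14499 - 4763) + N) = -1010 + ((-14499 - 4763) - 3277) = -1010 + (-19262 - 3277) = -1010 - 22539 = -23549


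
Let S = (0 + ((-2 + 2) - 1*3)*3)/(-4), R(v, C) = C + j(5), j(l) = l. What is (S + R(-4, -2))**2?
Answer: 441/16 ≈ 27.563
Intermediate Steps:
R(v, C) = 5 + C (R(v, C) = C + 5 = 5 + C)
S = 9/4 (S = (0 + (0 - 3)*3)*(-1/4) = (0 - 3*3)*(-1/4) = (0 - 9)*(-1/4) = -9*(-1/4) = 9/4 ≈ 2.2500)
(S + R(-4, -2))**2 = (9/4 + (5 - 2))**2 = (9/4 + 3)**2 = (21/4)**2 = 441/16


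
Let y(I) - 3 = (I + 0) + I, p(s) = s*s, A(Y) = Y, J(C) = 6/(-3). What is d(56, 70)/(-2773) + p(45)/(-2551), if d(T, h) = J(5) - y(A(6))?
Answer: -5571958/7073923 ≈ -0.78768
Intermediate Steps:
J(C) = -2 (J(C) = 6*(-⅓) = -2)
p(s) = s²
y(I) = 3 + 2*I (y(I) = 3 + ((I + 0) + I) = 3 + (I + I) = 3 + 2*I)
d(T, h) = -17 (d(T, h) = -2 - (3 + 2*6) = -2 - (3 + 12) = -2 - 1*15 = -2 - 15 = -17)
d(56, 70)/(-2773) + p(45)/(-2551) = -17/(-2773) + 45²/(-2551) = -17*(-1/2773) + 2025*(-1/2551) = 17/2773 - 2025/2551 = -5571958/7073923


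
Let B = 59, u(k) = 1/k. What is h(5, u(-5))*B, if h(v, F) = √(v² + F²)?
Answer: 59*√626/5 ≈ 295.24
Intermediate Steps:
h(v, F) = √(F² + v²)
h(5, u(-5))*B = √((1/(-5))² + 5²)*59 = √((-⅕)² + 25)*59 = √(1/25 + 25)*59 = √(626/25)*59 = (√626/5)*59 = 59*√626/5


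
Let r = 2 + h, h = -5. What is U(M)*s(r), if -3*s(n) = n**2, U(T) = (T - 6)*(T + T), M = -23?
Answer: -4002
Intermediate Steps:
U(T) = 2*T*(-6 + T) (U(T) = (-6 + T)*(2*T) = 2*T*(-6 + T))
r = -3 (r = 2 - 5 = -3)
s(n) = -n**2/3
U(M)*s(r) = (2*(-23)*(-6 - 23))*(-1/3*(-3)**2) = (2*(-23)*(-29))*(-1/3*9) = 1334*(-3) = -4002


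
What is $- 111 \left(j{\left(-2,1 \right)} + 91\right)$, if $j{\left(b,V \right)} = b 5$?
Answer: $-8991$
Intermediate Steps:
$j{\left(b,V \right)} = 5 b$
$- 111 \left(j{\left(-2,1 \right)} + 91\right) = - 111 \left(5 \left(-2\right) + 91\right) = - 111 \left(-10 + 91\right) = \left(-111\right) 81 = -8991$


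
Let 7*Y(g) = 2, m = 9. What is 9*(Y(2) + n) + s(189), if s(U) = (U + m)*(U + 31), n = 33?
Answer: 307017/7 ≈ 43860.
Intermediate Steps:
Y(g) = 2/7 (Y(g) = (⅐)*2 = 2/7)
s(U) = (9 + U)*(31 + U) (s(U) = (U + 9)*(U + 31) = (9 + U)*(31 + U))
9*(Y(2) + n) + s(189) = 9*(2/7 + 33) + (279 + 189² + 40*189) = 9*(233/7) + (279 + 35721 + 7560) = 2097/7 + 43560 = 307017/7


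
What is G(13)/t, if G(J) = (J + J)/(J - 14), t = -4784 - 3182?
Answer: 13/3983 ≈ 0.0032639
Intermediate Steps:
t = -7966
G(J) = 2*J/(-14 + J) (G(J) = (2*J)/(-14 + J) = 2*J/(-14 + J))
G(13)/t = (2*13/(-14 + 13))/(-7966) = (2*13/(-1))*(-1/7966) = (2*13*(-1))*(-1/7966) = -26*(-1/7966) = 13/3983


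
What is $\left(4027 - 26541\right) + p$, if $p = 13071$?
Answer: $-9443$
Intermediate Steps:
$\left(4027 - 26541\right) + p = \left(4027 - 26541\right) + 13071 = -22514 + 13071 = -9443$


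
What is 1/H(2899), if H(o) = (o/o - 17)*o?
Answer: -1/46384 ≈ -2.1559e-5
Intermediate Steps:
H(o) = -16*o (H(o) = (1 - 17)*o = -16*o)
1/H(2899) = 1/(-16*2899) = 1/(-46384) = -1/46384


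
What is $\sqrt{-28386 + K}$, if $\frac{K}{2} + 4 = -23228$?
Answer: $5 i \sqrt{2994} \approx 273.59 i$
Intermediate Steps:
$K = -46464$ ($K = -8 + 2 \left(-23228\right) = -8 - 46456 = -46464$)
$\sqrt{-28386 + K} = \sqrt{-28386 - 46464} = \sqrt{-74850} = 5 i \sqrt{2994}$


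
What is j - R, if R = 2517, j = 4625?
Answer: 2108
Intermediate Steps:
j - R = 4625 - 1*2517 = 4625 - 2517 = 2108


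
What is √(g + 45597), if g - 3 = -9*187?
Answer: √43917 ≈ 209.56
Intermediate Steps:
g = -1680 (g = 3 - 9*187 = 3 - 1683 = -1680)
√(g + 45597) = √(-1680 + 45597) = √43917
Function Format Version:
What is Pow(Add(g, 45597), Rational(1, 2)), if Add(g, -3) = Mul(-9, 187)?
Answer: Pow(43917, Rational(1, 2)) ≈ 209.56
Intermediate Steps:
g = -1680 (g = Add(3, Mul(-9, 187)) = Add(3, -1683) = -1680)
Pow(Add(g, 45597), Rational(1, 2)) = Pow(Add(-1680, 45597), Rational(1, 2)) = Pow(43917, Rational(1, 2))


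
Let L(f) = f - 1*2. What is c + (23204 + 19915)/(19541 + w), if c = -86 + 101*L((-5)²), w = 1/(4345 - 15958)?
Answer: 508142327731/226929632 ≈ 2239.2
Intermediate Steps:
L(f) = -2 + f (L(f) = f - 2 = -2 + f)
w = -1/11613 (w = 1/(-11613) = -1/11613 ≈ -8.6110e-5)
c = 2237 (c = -86 + 101*(-2 + (-5)²) = -86 + 101*(-2 + 25) = -86 + 101*23 = -86 + 2323 = 2237)
c + (23204 + 19915)/(19541 + w) = 2237 + (23204 + 19915)/(19541 - 1/11613) = 2237 + 43119/(226929632/11613) = 2237 + 43119*(11613/226929632) = 2237 + 500740947/226929632 = 508142327731/226929632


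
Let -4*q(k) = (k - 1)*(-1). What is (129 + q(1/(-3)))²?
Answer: 148996/9 ≈ 16555.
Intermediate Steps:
q(k) = -¼ + k/4 (q(k) = -(k - 1)*(-1)/4 = -(-1 + k)*(-1)/4 = -(1 - k)/4 = -¼ + k/4)
(129 + q(1/(-3)))² = (129 + (-¼ + (¼)/(-3)))² = (129 + (-¼ + (¼)*(-⅓)))² = (129 + (-¼ - 1/12))² = (129 - ⅓)² = (386/3)² = 148996/9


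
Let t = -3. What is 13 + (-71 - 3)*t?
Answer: 235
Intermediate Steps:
13 + (-71 - 3)*t = 13 + (-71 - 3)*(-3) = 13 - 74*(-3) = 13 + 222 = 235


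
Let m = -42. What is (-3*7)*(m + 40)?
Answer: 42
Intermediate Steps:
(-3*7)*(m + 40) = (-3*7)*(-42 + 40) = -21*(-2) = 42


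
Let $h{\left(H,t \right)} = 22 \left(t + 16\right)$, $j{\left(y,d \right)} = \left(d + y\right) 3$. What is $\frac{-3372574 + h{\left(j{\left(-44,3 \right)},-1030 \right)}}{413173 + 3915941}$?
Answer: $- \frac{1697441}{2164557} \approx -0.7842$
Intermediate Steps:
$j{\left(y,d \right)} = 3 d + 3 y$
$h{\left(H,t \right)} = 352 + 22 t$ ($h{\left(H,t \right)} = 22 \left(16 + t\right) = 352 + 22 t$)
$\frac{-3372574 + h{\left(j{\left(-44,3 \right)},-1030 \right)}}{413173 + 3915941} = \frac{-3372574 + \left(352 + 22 \left(-1030\right)\right)}{413173 + 3915941} = \frac{-3372574 + \left(352 - 22660\right)}{4329114} = \left(-3372574 - 22308\right) \frac{1}{4329114} = \left(-3394882\right) \frac{1}{4329114} = - \frac{1697441}{2164557}$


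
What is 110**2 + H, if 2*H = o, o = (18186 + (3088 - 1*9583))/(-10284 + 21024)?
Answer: 86639897/7160 ≈ 12101.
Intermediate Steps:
o = 3897/3580 (o = (18186 + (3088 - 9583))/10740 = (18186 - 6495)*(1/10740) = 11691*(1/10740) = 3897/3580 ≈ 1.0885)
H = 3897/7160 (H = (1/2)*(3897/3580) = 3897/7160 ≈ 0.54427)
110**2 + H = 110**2 + 3897/7160 = 12100 + 3897/7160 = 86639897/7160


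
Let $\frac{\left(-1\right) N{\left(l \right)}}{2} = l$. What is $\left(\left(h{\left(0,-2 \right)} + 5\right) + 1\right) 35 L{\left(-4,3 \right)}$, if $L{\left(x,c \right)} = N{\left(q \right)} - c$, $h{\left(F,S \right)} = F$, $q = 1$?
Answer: $-1050$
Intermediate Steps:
$N{\left(l \right)} = - 2 l$
$L{\left(x,c \right)} = -2 - c$ ($L{\left(x,c \right)} = \left(-2\right) 1 - c = -2 - c$)
$\left(\left(h{\left(0,-2 \right)} + 5\right) + 1\right) 35 L{\left(-4,3 \right)} = \left(\left(0 + 5\right) + 1\right) 35 \left(-2 - 3\right) = \left(5 + 1\right) 35 \left(-2 - 3\right) = 6 \cdot 35 \left(-5\right) = 210 \left(-5\right) = -1050$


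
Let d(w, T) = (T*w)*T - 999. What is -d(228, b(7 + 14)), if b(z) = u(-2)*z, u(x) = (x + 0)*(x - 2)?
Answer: -6434073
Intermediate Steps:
u(x) = x*(-2 + x)
b(z) = 8*z (b(z) = (-2*(-2 - 2))*z = (-2*(-4))*z = 8*z)
d(w, T) = -999 + w*T² (d(w, T) = w*T² - 999 = -999 + w*T²)
-d(228, b(7 + 14)) = -(-999 + 228*(8*(7 + 14))²) = -(-999 + 228*(8*21)²) = -(-999 + 228*168²) = -(-999 + 228*28224) = -(-999 + 6435072) = -1*6434073 = -6434073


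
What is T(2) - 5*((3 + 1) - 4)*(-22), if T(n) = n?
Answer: 2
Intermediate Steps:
T(2) - 5*((3 + 1) - 4)*(-22) = 2 - 5*((3 + 1) - 4)*(-22) = 2 - 5*(4 - 4)*(-22) = 2 - 5*0*(-22) = 2 + 0*(-22) = 2 + 0 = 2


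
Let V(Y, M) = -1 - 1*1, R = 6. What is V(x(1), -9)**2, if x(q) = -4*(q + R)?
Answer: 4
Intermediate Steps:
x(q) = -24 - 4*q (x(q) = -4*(q + 6) = -4*(6 + q) = -24 - 4*q)
V(Y, M) = -2 (V(Y, M) = -1 - 1 = -2)
V(x(1), -9)**2 = (-2)**2 = 4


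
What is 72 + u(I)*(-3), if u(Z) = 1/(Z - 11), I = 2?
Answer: 217/3 ≈ 72.333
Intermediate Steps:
u(Z) = 1/(-11 + Z)
72 + u(I)*(-3) = 72 - 3/(-11 + 2) = 72 - 3/(-9) = 72 - ⅑*(-3) = 72 + ⅓ = 217/3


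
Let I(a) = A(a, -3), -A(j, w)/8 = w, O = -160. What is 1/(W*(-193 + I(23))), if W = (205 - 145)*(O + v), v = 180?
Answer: -1/202800 ≈ -4.9310e-6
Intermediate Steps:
W = 1200 (W = (205 - 145)*(-160 + 180) = 60*20 = 1200)
A(j, w) = -8*w
I(a) = 24 (I(a) = -8*(-3) = 24)
1/(W*(-193 + I(23))) = 1/(1200*(-193 + 24)) = 1/(1200*(-169)) = 1/(-202800) = -1/202800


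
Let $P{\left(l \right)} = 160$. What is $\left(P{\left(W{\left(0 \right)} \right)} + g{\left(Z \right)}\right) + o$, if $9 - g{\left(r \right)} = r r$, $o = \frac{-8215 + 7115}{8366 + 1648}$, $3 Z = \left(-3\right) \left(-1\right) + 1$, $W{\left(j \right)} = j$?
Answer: $\frac{2510195}{15021} \approx 167.11$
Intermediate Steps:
$Z = \frac{4}{3}$ ($Z = \frac{\left(-3\right) \left(-1\right) + 1}{3} = \frac{3 + 1}{3} = \frac{1}{3} \cdot 4 = \frac{4}{3} \approx 1.3333$)
$o = - \frac{550}{5007}$ ($o = - \frac{1100}{10014} = \left(-1100\right) \frac{1}{10014} = - \frac{550}{5007} \approx -0.10985$)
$g{\left(r \right)} = 9 - r^{2}$ ($g{\left(r \right)} = 9 - r r = 9 - r^{2}$)
$\left(P{\left(W{\left(0 \right)} \right)} + g{\left(Z \right)}\right) + o = \left(160 + \left(9 - \left(\frac{4}{3}\right)^{2}\right)\right) - \frac{550}{5007} = \left(160 + \left(9 - \frac{16}{9}\right)\right) - \frac{550}{5007} = \left(160 + \frac{65}{9}\right) - \frac{550}{5007} = \frac{1505}{9} - \frac{550}{5007} = \frac{2510195}{15021}$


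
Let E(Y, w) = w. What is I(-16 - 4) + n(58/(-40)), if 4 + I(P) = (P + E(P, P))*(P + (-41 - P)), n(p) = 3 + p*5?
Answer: 6527/4 ≈ 1631.8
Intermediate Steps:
n(p) = 3 + 5*p
I(P) = -4 - 82*P (I(P) = -4 + (P + P)*(P + (-41 - P)) = -4 + (2*P)*(-41) = -4 - 82*P)
I(-16 - 4) + n(58/(-40)) = (-4 - 82*(-16 - 4)) + (3 + 5*(58/(-40))) = (-4 - 82*(-20)) + (3 + 5*(58*(-1/40))) = (-4 + 1640) + (3 + 5*(-29/20)) = 1636 + (3 - 29/4) = 1636 - 17/4 = 6527/4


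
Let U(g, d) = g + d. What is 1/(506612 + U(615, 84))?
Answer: 1/507311 ≈ 1.9712e-6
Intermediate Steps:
U(g, d) = d + g
1/(506612 + U(615, 84)) = 1/(506612 + (84 + 615)) = 1/(506612 + 699) = 1/507311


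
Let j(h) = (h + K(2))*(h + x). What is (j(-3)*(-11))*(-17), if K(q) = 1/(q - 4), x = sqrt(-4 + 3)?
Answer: 3927/2 - 1309*I/2 ≈ 1963.5 - 654.5*I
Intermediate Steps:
x = I (x = sqrt(-1) = I ≈ 1.0*I)
K(q) = 1/(-4 + q)
j(h) = (-1/2 + h)*(I + h) (j(h) = (h + 1/(-4 + 2))*(h + I) = (h + 1/(-2))*(I + h) = (h - 1/2)*(I + h) = (-1/2 + h)*(I + h))
(j(-3)*(-11))*(-17) = (((-3)**2 - I/2 - 1/2*(-3) + I*(-3))*(-11))*(-17) = ((9 - I/2 + 3/2 - 3*I)*(-11))*(-17) = ((21/2 - 7*I/2)*(-11))*(-17) = (-231/2 + 77*I/2)*(-17) = 3927/2 - 1309*I/2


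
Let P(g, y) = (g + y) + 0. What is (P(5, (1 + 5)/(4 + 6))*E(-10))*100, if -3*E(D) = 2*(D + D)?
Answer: 22400/3 ≈ 7466.7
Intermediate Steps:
P(g, y) = g + y
E(D) = -4*D/3 (E(D) = -2*(D + D)/3 = -2*2*D/3 = -4*D/3)
(P(5, (1 + 5)/(4 + 6))*E(-10))*100 = ((5 + (1 + 5)/(4 + 6))*(-4/3*(-10)))*100 = ((5 + 6/10)*(40/3))*100 = ((5 + 6*(1/10))*(40/3))*100 = ((5 + 3/5)*(40/3))*100 = ((28/5)*(40/3))*100 = (224/3)*100 = 22400/3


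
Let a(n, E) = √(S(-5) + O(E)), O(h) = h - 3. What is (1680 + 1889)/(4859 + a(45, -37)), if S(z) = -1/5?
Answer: 86708855/118049606 - 3569*I*√1005/118049606 ≈ 0.73451 - 0.00095844*I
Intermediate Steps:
O(h) = -3 + h
S(z) = -⅕ (S(z) = -1*⅕ = -⅕)
a(n, E) = √(-16/5 + E) (a(n, E) = √(-⅕ + (-3 + E)) = √(-16/5 + E))
(1680 + 1889)/(4859 + a(45, -37)) = (1680 + 1889)/(4859 + √(-80 + 25*(-37))/5) = 3569/(4859 + √(-80 - 925)/5) = 3569/(4859 + √(-1005)/5) = 3569/(4859 + (I*√1005)/5) = 3569/(4859 + I*√1005/5)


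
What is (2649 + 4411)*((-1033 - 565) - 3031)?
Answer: -32680740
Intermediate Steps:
(2649 + 4411)*((-1033 - 565) - 3031) = 7060*(-1598 - 3031) = 7060*(-4629) = -32680740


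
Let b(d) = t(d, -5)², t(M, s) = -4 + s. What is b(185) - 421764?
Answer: -421683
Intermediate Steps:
b(d) = 81 (b(d) = (-4 - 5)² = (-9)² = 81)
b(185) - 421764 = 81 - 421764 = -421683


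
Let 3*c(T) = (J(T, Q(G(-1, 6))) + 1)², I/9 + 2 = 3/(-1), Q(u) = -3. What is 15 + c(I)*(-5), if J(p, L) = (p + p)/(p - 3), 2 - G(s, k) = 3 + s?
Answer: 235/192 ≈ 1.2240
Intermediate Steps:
G(s, k) = -1 - s (G(s, k) = 2 - (3 + s) = 2 + (-3 - s) = -1 - s)
I = -45 (I = -18 + 9*(3/(-1)) = -18 + 9*(3*(-1)) = -18 + 9*(-3) = -18 - 27 = -45)
J(p, L) = 2*p/(-3 + p) (J(p, L) = (2*p)/(-3 + p) = 2*p/(-3 + p))
c(T) = (1 + 2*T/(-3 + T))²/3 (c(T) = (2*T/(-3 + T) + 1)²/3 = (1 + 2*T/(-3 + T))²/3)
15 + c(I)*(-5) = 15 + (3*(-1 - 45)²/(-3 - 45)²)*(-5) = 15 + (3*(-46)²/(-48)²)*(-5) = 15 + (3*2116*(1/2304))*(-5) = 15 + (529/192)*(-5) = 15 - 2645/192 = 235/192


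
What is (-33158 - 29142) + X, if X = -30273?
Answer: -92573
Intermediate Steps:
(-33158 - 29142) + X = (-33158 - 29142) - 30273 = -62300 - 30273 = -92573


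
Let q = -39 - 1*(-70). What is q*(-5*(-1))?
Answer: 155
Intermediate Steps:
q = 31 (q = -39 + 70 = 31)
q*(-5*(-1)) = 31*(-5*(-1)) = 31*5 = 155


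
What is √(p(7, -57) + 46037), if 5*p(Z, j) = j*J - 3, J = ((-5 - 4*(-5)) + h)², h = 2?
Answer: √1068545/5 ≈ 206.74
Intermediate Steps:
J = 289 (J = ((-5 - 4*(-5)) + 2)² = ((-5 + 20) + 2)² = (15 + 2)² = 17² = 289)
p(Z, j) = -⅗ + 289*j/5 (p(Z, j) = (j*289 - 3)/5 = (289*j - 3)/5 = (-3 + 289*j)/5 = -⅗ + 289*j/5)
√(p(7, -57) + 46037) = √((-⅗ + (289/5)*(-57)) + 46037) = √((-⅗ - 16473/5) + 46037) = √(-16476/5 + 46037) = √(213709/5) = √1068545/5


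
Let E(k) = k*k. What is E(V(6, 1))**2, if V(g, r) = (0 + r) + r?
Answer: 16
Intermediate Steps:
V(g, r) = 2*r (V(g, r) = r + r = 2*r)
E(k) = k**2
E(V(6, 1))**2 = ((2*1)**2)**2 = (2**2)**2 = 4**2 = 16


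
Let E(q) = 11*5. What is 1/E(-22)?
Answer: 1/55 ≈ 0.018182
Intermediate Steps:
E(q) = 55
1/E(-22) = 1/55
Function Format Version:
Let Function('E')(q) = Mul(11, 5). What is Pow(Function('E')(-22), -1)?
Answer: Rational(1, 55) ≈ 0.018182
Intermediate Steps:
Function('E')(q) = 55
Pow(Function('E')(-22), -1) = Pow(55, -1) = Rational(1, 55)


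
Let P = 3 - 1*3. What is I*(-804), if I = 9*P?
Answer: 0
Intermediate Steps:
P = 0 (P = 3 - 3 = 0)
I = 0 (I = 9*0 = 0)
I*(-804) = 0*(-804) = 0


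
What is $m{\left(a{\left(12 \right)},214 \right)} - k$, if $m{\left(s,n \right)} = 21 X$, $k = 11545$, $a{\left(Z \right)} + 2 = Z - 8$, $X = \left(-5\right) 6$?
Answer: $-12175$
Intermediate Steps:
$X = -30$
$a{\left(Z \right)} = -10 + Z$ ($a{\left(Z \right)} = -2 + \left(Z - 8\right) = -2 + \left(-8 + Z\right) = -10 + Z$)
$m{\left(s,n \right)} = -630$ ($m{\left(s,n \right)} = 21 \left(-30\right) = -630$)
$m{\left(a{\left(12 \right)},214 \right)} - k = -630 - 11545 = -12175$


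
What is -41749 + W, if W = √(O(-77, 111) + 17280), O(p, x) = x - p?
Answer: -41749 + 2*√4367 ≈ -41617.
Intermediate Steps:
W = 2*√4367 (W = √((111 - 1*(-77)) + 17280) = √((111 + 77) + 17280) = √(188 + 17280) = √17468 = 2*√4367 ≈ 132.17)
-41749 + W = -41749 + 2*√4367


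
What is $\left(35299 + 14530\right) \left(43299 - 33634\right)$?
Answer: $481597285$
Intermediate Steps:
$\left(35299 + 14530\right) \left(43299 - 33634\right) = 49829 \cdot 9665 = 481597285$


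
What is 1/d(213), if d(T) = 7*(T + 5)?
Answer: 1/1526 ≈ 0.00065531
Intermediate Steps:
d(T) = 35 + 7*T (d(T) = 7*(5 + T) = 35 + 7*T)
1/d(213) = 1/(35 + 7*213) = 1/(35 + 1491) = 1/1526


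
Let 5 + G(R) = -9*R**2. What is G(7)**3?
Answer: -88716536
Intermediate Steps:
G(R) = -5 - 9*R**2
G(7)**3 = (-5 - 9*7**2)**3 = (-5 - 9*49)**3 = (-5 - 441)**3 = (-446)**3 = -88716536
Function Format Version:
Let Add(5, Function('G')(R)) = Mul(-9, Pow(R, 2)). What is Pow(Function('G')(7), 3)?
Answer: -88716536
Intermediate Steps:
Function('G')(R) = Add(-5, Mul(-9, Pow(R, 2)))
Pow(Function('G')(7), 3) = Pow(Add(-5, Mul(-9, Pow(7, 2))), 3) = Pow(Add(-5, Mul(-9, 49)), 3) = Pow(Add(-5, -441), 3) = Pow(-446, 3) = -88716536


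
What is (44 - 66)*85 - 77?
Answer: -1947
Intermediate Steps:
(44 - 66)*85 - 77 = -22*85 - 77 = -1870 - 77 = -1947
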